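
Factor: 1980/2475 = 2^2*5^(-1)  =  4/5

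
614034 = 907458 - 293424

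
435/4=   108 + 3/4 =108.75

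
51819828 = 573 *90436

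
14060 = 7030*2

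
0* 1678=0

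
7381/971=7381/971 = 7.60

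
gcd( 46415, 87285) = 5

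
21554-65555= - 44001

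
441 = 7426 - 6985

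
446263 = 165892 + 280371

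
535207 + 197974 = 733181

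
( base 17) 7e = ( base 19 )70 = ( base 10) 133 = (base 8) 205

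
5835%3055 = 2780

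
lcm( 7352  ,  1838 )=7352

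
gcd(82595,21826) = 1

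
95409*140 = 13357260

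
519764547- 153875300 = 365889247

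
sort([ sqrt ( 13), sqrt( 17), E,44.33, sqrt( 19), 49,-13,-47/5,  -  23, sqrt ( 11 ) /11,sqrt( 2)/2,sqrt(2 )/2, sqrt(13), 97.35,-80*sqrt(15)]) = [ -80*sqrt( 15) ,-23, - 13, - 47/5 , sqrt( 11)/11,  sqrt(2 )/2, sqrt( 2) /2, E,sqrt( 13), sqrt(13),sqrt(17 ),  sqrt( 19 ),44.33,49, 97.35 ]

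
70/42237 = 70/42237 = 0.00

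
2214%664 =222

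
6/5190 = 1/865 = 0.00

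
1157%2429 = 1157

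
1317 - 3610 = -2293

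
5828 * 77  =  448756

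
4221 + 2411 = 6632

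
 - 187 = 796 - 983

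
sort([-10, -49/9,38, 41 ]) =[ - 10, - 49/9,38 , 41]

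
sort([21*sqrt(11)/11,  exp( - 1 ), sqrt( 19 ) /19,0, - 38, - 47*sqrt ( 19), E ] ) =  [-47*sqrt( 19 ), - 38, 0, sqrt( 19) /19, exp( - 1), E , 21*sqrt(11)/11 ]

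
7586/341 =22 + 84/341 = 22.25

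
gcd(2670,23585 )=445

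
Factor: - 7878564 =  - 2^2*3^2*218849^1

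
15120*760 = 11491200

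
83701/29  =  2886 + 7/29 = 2886.24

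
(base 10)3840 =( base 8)7400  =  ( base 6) 25440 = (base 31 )3UR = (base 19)ac2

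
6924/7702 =3462/3851 =0.90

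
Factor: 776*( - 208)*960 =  - 2^13*3^1 * 5^1*13^1*97^1 = - 154951680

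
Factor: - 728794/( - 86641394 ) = 364397/43320697 = 7^ ( - 1 )*11^1*113^(-1 ) * 157^1*211^1 * 54767^( - 1)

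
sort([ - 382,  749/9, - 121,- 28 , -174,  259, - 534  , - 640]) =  [ - 640, - 534, - 382,- 174, - 121, - 28,749/9 , 259 ]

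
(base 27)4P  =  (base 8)205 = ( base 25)58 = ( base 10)133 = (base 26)53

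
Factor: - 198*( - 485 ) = 2^1* 3^2*5^1*11^1 * 97^1 = 96030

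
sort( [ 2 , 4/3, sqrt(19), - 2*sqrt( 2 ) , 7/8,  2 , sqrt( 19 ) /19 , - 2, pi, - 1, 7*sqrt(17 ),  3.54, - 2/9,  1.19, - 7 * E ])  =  [  -  7*E , -2*sqrt (2 ), - 2, - 1, - 2/9,sqrt( 19) /19 , 7/8,1.19,  4/3, 2,  2 , pi , 3.54,sqrt ( 19), 7*sqrt(17 )]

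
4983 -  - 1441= 6424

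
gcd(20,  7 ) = 1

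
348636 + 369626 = 718262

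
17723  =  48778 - 31055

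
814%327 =160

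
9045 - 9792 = - 747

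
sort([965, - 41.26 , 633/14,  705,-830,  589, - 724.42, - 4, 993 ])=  [ - 830, - 724.42, - 41.26, - 4,633/14,589,705, 965,993]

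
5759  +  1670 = 7429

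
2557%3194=2557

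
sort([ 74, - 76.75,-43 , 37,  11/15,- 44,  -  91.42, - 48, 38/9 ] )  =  [-91.42, - 76.75, -48, - 44, - 43,11/15,38/9,37, 74 ]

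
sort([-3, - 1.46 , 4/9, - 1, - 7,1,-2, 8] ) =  [ - 7,  -  3,-2, - 1.46, - 1, 4/9, 1, 8]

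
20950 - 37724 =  - 16774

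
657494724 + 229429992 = 886924716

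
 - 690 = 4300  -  4990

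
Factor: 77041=77041^1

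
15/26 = 15/26  =  0.58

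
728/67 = 10 + 58/67 = 10.87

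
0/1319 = 0=0.00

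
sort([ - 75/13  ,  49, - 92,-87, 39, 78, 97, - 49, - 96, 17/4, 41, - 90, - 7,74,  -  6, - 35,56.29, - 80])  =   [ - 96,-92, - 90, - 87, - 80, - 49, - 35, - 7 , - 6, - 75/13, 17/4, 39,41,49, 56.29, 74 , 78,97 ] 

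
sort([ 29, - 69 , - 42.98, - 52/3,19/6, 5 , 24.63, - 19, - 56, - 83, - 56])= [ - 83, - 69,- 56, - 56, -42.98, - 19, - 52/3, 19/6, 5,24.63, 29]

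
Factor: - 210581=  - 7^1*67^1*449^1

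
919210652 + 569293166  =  1488503818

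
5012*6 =30072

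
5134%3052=2082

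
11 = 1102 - 1091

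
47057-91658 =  - 44601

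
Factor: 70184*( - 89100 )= - 6253394400=-2^5*3^4*5^2  *11^1* 31^1*283^1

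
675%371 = 304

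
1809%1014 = 795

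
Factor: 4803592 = 2^3*600449^1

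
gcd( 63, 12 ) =3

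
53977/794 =67 + 779/794 = 67.98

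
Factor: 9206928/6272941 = 2^4*3^2*17^1*3761^1*6272941^( - 1)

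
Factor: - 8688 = -2^4* 3^1*181^1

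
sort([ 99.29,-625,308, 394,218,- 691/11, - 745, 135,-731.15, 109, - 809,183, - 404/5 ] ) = [ - 809, - 745, - 731.15, - 625,  -  404/5,- 691/11, 99.29, 109, 135, 183,218, 308,394]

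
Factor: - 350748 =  - 2^2 * 3^2*9743^1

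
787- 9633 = - 8846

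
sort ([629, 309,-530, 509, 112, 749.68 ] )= [ - 530,112, 309, 509,  629,749.68 ]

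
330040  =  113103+216937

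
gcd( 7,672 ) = 7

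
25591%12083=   1425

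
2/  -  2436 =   -  1/1218 = - 0.00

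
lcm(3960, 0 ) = 0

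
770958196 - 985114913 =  - 214156717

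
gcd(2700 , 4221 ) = 9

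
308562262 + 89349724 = 397911986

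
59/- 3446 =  - 1+3387/3446 = - 0.02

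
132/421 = 132/421 = 0.31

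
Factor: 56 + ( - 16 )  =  2^3*5^1 = 40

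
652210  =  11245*58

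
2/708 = 1/354 = 0.00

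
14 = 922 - 908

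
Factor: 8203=13^1*631^1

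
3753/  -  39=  - 1251/13 = - 96.23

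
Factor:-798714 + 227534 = -571180 = - 2^2*5^1 * 28559^1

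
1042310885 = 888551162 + 153759723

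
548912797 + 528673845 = 1077586642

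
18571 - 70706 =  - 52135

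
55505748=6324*8777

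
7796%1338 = 1106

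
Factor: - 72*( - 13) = 936 = 2^3 * 3^2*13^1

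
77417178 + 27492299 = 104909477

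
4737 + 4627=9364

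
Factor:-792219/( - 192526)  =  2^( - 1)*3^1*199^1*1327^1*96263^ (- 1)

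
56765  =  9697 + 47068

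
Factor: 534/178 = 3  =  3^1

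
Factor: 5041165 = 5^1*1008233^1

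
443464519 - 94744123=348720396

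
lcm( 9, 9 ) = 9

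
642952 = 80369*8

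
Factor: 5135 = 5^1*13^1*79^1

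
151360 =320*473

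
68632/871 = 68632/871=78.80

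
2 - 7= - 5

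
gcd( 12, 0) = 12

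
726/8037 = 242/2679  =  0.09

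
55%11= 0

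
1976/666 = 988/333 = 2.97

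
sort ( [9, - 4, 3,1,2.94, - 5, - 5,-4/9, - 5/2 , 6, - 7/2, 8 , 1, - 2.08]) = [ - 5, - 5, - 4, - 7/2, - 5/2, - 2.08, - 4/9,1, 1,2.94, 3, 6,  8,9]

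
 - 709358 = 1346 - 710704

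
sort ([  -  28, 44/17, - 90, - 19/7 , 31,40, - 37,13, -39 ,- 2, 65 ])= [ - 90, - 39, - 37,-28, -19/7, - 2 , 44/17,13, 31, 40,65]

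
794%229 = 107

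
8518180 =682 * 12490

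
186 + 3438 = 3624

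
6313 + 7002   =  13315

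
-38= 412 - 450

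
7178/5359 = 1 + 1819/5359 = 1.34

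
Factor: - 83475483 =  - 3^1*7^1*13^1*305771^1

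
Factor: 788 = 2^2*197^1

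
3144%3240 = 3144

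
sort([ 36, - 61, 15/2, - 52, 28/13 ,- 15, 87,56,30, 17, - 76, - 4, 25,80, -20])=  [  -  76,- 61, - 52, - 20, -15,- 4, 28/13, 15/2,17, 25, 30, 36 , 56, 80, 87 ] 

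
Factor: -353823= - 3^1* 59^1*1999^1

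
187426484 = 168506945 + 18919539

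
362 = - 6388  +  6750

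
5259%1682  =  213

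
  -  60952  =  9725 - 70677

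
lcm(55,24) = 1320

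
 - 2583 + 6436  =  3853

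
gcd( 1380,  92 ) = 92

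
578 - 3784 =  - 3206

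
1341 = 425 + 916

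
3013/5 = 602+3/5 = 602.60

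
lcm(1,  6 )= 6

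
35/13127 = 35/13127  =  0.00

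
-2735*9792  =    -  26781120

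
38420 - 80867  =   - 42447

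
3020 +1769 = 4789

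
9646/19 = 9646/19 =507.68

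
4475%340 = 55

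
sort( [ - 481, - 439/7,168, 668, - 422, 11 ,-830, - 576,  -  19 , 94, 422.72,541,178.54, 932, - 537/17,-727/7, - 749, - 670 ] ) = [ - 830,-749, - 670, - 576, - 481,  -  422, -727/7,  -  439/7, - 537/17,-19,11,94,168 , 178.54,  422.72 , 541, 668,932]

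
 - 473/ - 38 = 473/38 = 12.45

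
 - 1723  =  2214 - 3937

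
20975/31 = 20975/31  =  676.61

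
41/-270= - 41/270 = - 0.15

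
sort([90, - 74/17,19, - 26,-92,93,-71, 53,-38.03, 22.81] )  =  [- 92,- 71,-38.03,  -  26, - 74/17, 19,  22.81, 53,90,93] 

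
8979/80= 112 + 19/80 = 112.24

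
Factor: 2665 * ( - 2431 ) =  - 6478615 = - 5^1*11^1*13^2*17^1*41^1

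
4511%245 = 101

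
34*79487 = 2702558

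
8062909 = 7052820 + 1010089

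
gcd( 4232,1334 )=46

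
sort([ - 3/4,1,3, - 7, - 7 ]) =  [-7,  -  7,-3/4,1,3]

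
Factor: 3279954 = 2^1  *  3^1* 43^1*12713^1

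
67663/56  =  1208 + 15/56  =  1208.27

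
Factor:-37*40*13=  - 2^3*5^1*13^1*37^1=- 19240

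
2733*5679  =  15520707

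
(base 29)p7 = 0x2DC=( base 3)1000010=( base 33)M6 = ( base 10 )732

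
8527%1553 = 762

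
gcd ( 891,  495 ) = 99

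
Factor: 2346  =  2^1*3^1 * 17^1*23^1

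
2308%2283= 25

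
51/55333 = 51/55333 = 0.00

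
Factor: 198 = 2^1*3^2 * 11^1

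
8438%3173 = 2092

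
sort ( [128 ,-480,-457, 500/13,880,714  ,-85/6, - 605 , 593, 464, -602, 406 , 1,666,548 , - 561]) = [ - 605, -602, - 561,-480,-457, - 85/6,1,500/13, 128,406 , 464, 548,593, 666 , 714,880]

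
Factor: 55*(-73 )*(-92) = 2^2*5^1 * 11^1*23^1*73^1= 369380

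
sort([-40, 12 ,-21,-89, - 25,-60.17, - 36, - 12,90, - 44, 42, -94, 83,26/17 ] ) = [-94 , - 89,-60.17,-44,-40 ,-36, - 25, - 21, - 12, 26/17,12,42, 83, 90]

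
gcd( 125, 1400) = 25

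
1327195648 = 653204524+673991124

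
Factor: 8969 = 8969^1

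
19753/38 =19753/38=519.82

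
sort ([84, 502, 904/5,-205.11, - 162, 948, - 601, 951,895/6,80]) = [ -601,  -  205.11, - 162, 80, 84, 895/6,904/5, 502 , 948, 951 ] 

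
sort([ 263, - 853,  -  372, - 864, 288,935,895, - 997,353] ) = [ - 997, - 864 , - 853, - 372,263,288 , 353 , 895 , 935 ] 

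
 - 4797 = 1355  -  6152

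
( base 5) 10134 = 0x29d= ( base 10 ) 669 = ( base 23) 162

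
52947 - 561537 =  - 508590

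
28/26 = 14/13= 1.08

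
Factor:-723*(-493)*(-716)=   -255210324=-2^2* 3^1*17^1*29^1*179^1*241^1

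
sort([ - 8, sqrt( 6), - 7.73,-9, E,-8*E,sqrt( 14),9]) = [ - 8*E, - 9, - 8, - 7.73,sqrt(6)  ,  E , sqrt( 14), 9]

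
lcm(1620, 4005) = 144180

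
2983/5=2983/5  =  596.60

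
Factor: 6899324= 2^2*439^1*3929^1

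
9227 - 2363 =6864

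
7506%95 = 1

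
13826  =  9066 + 4760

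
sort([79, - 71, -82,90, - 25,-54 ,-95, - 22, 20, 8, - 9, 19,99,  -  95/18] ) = [ - 95, - 82, - 71, - 54, - 25,-22,  -  9, - 95/18,8,  19,20, 79,90,99 ] 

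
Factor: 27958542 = 2^1*3^1*127^1*36691^1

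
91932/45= 30644/15 =2042.93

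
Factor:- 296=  - 2^3*37^1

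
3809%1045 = 674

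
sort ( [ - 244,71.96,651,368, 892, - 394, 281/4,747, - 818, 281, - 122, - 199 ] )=[ - 818, - 394 , - 244 ,  -  199, - 122, 281/4,71.96, 281,368,  651,747,892]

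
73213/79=926 + 59/79 = 926.75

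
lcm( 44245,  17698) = 88490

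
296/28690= 148/14345 = 0.01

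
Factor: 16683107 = 7^1*2383301^1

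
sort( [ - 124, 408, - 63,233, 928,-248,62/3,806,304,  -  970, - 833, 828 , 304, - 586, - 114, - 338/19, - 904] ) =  [ - 970, - 904, - 833, - 586,-248,-124, - 114, - 63, -338/19,  62/3 , 233,304,304 , 408, 806,828, 928] 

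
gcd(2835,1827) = 63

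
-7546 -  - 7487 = -59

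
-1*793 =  - 793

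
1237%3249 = 1237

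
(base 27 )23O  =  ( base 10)1563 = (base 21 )3b9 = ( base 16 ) 61B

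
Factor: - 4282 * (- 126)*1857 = 1001910924 = 2^2*3^3 * 7^1*619^1*2141^1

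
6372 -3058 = 3314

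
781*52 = 40612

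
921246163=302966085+618280078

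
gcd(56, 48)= 8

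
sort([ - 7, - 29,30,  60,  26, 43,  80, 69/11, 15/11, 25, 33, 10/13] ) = [ - 29, - 7,10/13,15/11 , 69/11,25, 26, 30,33,43 , 60,  80] 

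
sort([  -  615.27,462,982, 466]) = [ - 615.27, 462, 466, 982 ] 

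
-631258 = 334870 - 966128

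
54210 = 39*1390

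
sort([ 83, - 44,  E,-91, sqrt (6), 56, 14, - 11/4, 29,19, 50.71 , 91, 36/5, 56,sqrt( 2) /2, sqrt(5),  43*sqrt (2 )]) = [ - 91, - 44, -11/4, sqrt (2) /2,sqrt(5), sqrt(6 ) , E, 36/5,  14,19, 29 , 50.71, 56, 56, 43*sqrt( 2), 83, 91 ]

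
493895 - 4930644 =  - 4436749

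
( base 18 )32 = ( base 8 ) 70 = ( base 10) 56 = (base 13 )44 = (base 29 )1R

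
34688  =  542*64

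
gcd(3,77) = 1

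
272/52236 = 68/13059 = 0.01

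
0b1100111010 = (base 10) 826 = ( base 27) 13G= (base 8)1472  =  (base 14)430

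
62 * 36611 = 2269882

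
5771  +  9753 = 15524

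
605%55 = 0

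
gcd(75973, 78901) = 1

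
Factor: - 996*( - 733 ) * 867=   2^2*3^2 * 17^2* 83^1*733^1= 632968956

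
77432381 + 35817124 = 113249505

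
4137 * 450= 1861650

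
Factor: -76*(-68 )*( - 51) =-263568 = - 2^4*3^1*17^2*19^1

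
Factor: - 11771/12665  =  -5^( -1)* 17^(-1)*79^1 =- 79/85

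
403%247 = 156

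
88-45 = 43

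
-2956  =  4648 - 7604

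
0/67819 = 0 =0.00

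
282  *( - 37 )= - 10434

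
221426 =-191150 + 412576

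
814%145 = 89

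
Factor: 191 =191^1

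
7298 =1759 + 5539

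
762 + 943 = 1705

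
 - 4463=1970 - 6433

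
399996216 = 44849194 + 355147022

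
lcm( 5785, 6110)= 543790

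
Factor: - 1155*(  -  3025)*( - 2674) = - 2^1 * 3^1 * 5^3*7^2 * 11^3 * 191^1 = -9342621750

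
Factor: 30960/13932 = 20/9 = 2^2*3^(-2)*5^1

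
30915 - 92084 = - 61169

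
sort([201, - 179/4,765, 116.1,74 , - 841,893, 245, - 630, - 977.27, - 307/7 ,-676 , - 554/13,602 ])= [ - 977.27,-841, - 676, - 630,-179/4, - 307/7,  -  554/13,74, 116.1,201, 245, 602, 765,893 ]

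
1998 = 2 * 999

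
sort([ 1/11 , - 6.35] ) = [ - 6.35, 1/11]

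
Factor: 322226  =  2^1*367^1*439^1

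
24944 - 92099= - 67155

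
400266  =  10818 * 37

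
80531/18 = 4473 + 17/18 = 4473.94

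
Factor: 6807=3^1*2269^1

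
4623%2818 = 1805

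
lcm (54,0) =0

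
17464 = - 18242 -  - 35706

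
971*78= 75738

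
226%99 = 28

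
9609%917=439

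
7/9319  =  7/9319 = 0.00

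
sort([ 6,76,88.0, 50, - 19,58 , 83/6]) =[ - 19 , 6, 83/6, 50,58,76,88.0] 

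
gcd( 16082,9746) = 22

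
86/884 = 43/442 = 0.10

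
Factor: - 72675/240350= - 2^ ( - 1 )*3^2*11^(  -  1)*17^1*23^ ( - 1) = -153/506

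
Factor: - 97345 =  - 5^1*19469^1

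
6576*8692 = 57158592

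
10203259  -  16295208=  - 6091949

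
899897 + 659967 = 1559864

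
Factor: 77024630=2^1 * 5^1*1709^1* 4507^1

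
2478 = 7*354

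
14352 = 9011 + 5341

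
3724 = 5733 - 2009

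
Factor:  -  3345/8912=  - 2^( - 4 ) *3^1 * 5^1*223^1*557^( - 1)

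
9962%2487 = 14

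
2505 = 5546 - 3041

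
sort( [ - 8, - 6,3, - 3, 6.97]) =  [ - 8, - 6, - 3,3,6.97]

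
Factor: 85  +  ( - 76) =9=3^2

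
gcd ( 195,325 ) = 65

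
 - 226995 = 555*( - 409 )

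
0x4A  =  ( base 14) 54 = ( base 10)74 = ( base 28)2i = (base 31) 2c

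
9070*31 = 281170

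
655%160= 15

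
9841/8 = 1230 +1/8=1230.12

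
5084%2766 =2318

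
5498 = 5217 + 281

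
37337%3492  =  2417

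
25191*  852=21462732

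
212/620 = 53/155   =  0.34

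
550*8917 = 4904350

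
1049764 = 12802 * 82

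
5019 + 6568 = 11587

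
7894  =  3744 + 4150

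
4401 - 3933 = 468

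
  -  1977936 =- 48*41207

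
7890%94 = 88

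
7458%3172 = 1114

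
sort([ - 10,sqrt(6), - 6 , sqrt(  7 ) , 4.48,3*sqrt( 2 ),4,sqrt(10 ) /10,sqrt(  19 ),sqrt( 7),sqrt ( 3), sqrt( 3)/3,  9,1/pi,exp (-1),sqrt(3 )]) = [ - 10, - 6,sqrt ( 10 ) /10,1/pi,exp( - 1 ), sqrt(3 ) /3,sqrt(3 ), sqrt( 3), sqrt( 6 ) , sqrt( 7),sqrt( 7), 4,  3*sqrt(2),sqrt ( 19 ),4.48,9]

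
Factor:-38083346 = - 2^1 * 7^1*2720239^1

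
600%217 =166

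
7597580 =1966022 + 5631558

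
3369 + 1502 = 4871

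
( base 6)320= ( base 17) 71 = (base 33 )3l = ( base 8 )170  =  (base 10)120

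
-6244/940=-7 + 84/235 = - 6.64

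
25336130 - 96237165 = - 70901035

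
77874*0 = 0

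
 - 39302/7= - 39302/7 = - 5614.57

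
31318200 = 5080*6165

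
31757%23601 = 8156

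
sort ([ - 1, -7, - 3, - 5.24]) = [ - 7,-5.24,-3, - 1 ] 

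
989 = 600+389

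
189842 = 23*8254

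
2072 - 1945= 127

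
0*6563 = 0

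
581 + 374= 955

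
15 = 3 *5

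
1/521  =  1/521=0.00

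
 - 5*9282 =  - 46410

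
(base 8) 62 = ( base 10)50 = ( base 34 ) 1g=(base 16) 32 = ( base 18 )2e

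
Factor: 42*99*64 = 266112 = 2^7*3^3*7^1 * 11^1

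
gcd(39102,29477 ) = 7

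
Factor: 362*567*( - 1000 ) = -205254000=- 2^4*3^4* 5^3*7^1*181^1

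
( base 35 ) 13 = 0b100110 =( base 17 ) 24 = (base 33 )15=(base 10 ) 38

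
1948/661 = 2 + 626/661 = 2.95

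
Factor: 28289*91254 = 2581484406 = 2^1*3^1 * 67^1*227^1*28289^1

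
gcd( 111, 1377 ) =3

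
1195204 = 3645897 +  - 2450693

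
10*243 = 2430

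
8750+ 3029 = 11779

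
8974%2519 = 1417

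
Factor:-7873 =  - 7873^1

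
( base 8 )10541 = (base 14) 189B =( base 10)4449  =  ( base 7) 15654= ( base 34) 3ST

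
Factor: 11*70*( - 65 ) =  - 2^1*5^2*7^1*11^1  *  13^1 = - 50050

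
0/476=0 = 0.00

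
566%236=94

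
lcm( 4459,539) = 49049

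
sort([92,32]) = [32, 92 ] 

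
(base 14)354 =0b1010010110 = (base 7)1634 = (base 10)662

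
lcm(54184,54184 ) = 54184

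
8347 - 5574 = 2773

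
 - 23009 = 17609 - 40618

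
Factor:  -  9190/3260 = -2^( - 1)*163^(- 1 )*919^1 = - 919/326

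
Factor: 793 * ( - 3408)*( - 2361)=2^4*3^2*13^1*61^1*71^1*787^1 = 6380706384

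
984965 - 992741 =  - 7776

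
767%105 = 32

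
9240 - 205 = 9035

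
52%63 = 52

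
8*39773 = 318184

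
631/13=631/13 = 48.54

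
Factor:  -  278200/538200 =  - 107/207  =  - 3^(- 2)*23^ ( - 1 )*107^1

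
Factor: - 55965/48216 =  - 65/56 = -2^( - 3)*5^1*7^( - 1)*13^1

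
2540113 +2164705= 4704818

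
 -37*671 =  - 24827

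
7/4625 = 7/4625 = 0.00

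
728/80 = 9  +  1/10 = 9.10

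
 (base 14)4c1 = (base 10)953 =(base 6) 4225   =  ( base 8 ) 1671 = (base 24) 1fh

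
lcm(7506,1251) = 7506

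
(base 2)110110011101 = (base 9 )4702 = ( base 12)2025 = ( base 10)3485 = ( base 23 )6DC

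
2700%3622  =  2700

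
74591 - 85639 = - 11048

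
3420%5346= 3420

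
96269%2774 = 1953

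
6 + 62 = 68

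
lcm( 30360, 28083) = 1123320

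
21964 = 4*5491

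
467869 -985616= - 517747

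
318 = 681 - 363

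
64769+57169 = 121938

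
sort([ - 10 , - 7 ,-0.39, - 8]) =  [ - 10, - 8 , - 7,  -  0.39]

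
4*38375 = 153500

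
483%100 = 83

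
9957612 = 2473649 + 7483963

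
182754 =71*2574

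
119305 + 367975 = 487280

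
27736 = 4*6934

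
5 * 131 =655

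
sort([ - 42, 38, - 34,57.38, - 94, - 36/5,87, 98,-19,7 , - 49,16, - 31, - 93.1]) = [ - 94, - 93.1, - 49, - 42, - 34,-31, - 19,  -  36/5,7,16 , 38, 57.38,87,98]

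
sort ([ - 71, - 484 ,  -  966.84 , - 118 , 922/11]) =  [-966.84 , - 484, - 118 , - 71,922/11]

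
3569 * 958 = 3419102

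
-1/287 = -1 + 286/287  =  -  0.00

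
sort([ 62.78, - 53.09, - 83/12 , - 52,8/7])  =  [ - 53.09, - 52 , - 83/12,8/7, 62.78] 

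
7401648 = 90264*82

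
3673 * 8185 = 30063505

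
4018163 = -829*(-4847)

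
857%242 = 131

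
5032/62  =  2516/31 = 81.16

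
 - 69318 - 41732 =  - 111050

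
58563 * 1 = 58563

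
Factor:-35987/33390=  - 97/90 = - 2^( - 1 )* 3^( - 2) * 5^( - 1 ) * 97^1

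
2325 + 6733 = 9058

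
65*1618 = 105170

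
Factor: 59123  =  59123^1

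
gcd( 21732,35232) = 12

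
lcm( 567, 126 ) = 1134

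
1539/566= 1539/566 =2.72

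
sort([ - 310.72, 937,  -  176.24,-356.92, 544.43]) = [ -356.92,-310.72, - 176.24,  544.43, 937 ]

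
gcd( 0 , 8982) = 8982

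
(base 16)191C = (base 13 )2C06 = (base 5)201203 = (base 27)8M2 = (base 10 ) 6428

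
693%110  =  33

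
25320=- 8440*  ( - 3 )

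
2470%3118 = 2470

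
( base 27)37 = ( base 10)88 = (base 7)154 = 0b1011000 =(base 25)3D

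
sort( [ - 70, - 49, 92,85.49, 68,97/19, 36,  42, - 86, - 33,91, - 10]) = [ - 86, - 70, - 49, - 33, - 10,97/19 , 36, 42,68, 85.49,91, 92] 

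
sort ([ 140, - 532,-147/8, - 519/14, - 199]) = [ - 532, - 199 , - 519/14, - 147/8,140]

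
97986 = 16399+81587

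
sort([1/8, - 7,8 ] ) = [ - 7 , 1/8,8]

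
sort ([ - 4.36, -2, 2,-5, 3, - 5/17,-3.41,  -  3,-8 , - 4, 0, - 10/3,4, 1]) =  [ - 8,  -  5, - 4.36,-4, - 3.41, - 10/3,-3,-2, - 5/17,0,1,  2, 3, 4]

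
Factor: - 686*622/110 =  - 213346/55 = -2^1  *  5^(- 1 )*7^3*11^( - 1)*311^1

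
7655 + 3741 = 11396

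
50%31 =19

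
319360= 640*499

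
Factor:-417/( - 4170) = 2^(-1)*5^(- 1) = 1/10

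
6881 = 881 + 6000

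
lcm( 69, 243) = 5589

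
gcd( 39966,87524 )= 2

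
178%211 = 178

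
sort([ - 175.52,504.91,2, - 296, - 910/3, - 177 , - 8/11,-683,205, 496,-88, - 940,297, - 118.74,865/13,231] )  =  [ - 940, -683, - 910/3, - 296, - 177, - 175.52, - 118.74, - 88,-8/11,2,865/13, 205, 231,297,496,504.91] 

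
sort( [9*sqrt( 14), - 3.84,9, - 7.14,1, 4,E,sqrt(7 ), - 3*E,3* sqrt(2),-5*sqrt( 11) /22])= [ - 3*E, - 7.14,- 3.84, - 5 * sqrt( 11 )/22,1,sqrt( 7 ), E,4,3*sqrt( 2 ) , 9,9 *sqrt(14 )]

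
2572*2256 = 5802432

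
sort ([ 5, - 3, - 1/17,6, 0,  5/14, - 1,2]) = [  -  3, - 1,-1/17 , 0, 5/14, 2, 5, 6]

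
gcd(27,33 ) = 3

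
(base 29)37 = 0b1011110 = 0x5E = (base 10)94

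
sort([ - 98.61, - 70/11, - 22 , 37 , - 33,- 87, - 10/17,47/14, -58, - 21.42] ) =[ - 98.61,-87, - 58, - 33 , - 22, - 21.42, - 70/11 , - 10/17,47/14, 37]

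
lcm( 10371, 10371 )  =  10371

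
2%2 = 0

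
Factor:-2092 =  - 2^2  *523^1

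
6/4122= 1/687 = 0.00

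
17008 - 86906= -69898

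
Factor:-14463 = -3^2 * 1607^1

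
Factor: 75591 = 3^2*  37^1*227^1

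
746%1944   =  746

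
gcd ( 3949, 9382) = 1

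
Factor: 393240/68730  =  452/79 = 2^2* 79^( - 1)*113^1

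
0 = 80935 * 0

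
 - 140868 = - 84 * 1677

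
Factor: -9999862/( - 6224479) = 2^1*53^ ( - 1 )*89^1 * 56179^1*117443^(  -  1 ) 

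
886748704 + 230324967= 1117073671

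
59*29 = 1711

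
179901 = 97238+82663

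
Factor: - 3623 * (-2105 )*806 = 2^1 * 5^1*13^1*31^1*421^1*3623^1=6146890490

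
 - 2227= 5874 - 8101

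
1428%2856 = 1428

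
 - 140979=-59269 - 81710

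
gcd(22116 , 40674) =6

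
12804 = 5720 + 7084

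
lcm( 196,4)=196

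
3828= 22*174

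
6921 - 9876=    - 2955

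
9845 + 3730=13575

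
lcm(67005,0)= 0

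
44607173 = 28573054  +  16034119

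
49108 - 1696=47412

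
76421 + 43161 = 119582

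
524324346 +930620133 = 1454944479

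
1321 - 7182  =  -5861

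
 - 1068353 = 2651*( - 403 ) 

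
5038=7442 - 2404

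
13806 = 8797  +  5009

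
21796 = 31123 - 9327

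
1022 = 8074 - 7052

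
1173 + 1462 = 2635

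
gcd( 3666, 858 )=78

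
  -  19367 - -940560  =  921193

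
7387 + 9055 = 16442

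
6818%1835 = 1313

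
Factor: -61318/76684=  -30659/38342  =  -2^( - 1 ) * 19^( - 1)*23^1 * 31^1*43^1*1009^(-1 ) 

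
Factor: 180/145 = 2^2*3^2 * 29^(  -  1 ) = 36/29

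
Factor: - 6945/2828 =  - 2^( - 2 )*3^1 * 5^1 * 7^( - 1)*101^( - 1)*463^1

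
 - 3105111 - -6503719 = 3398608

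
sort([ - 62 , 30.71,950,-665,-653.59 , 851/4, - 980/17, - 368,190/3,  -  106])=[-665, -653.59  ,-368, - 106, - 62, - 980/17,30.71,190/3,851/4,950 ] 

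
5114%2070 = 974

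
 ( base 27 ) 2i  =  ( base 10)72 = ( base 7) 132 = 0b1001000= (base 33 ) 26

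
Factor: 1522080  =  2^5*3^2*5^1 * 7^1*151^1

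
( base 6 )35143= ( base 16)13a7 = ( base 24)8HF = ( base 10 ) 5031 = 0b1001110100111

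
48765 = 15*3251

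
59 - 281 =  - 222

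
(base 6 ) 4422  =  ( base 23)1LA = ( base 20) 2b2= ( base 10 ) 1022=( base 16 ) 3fe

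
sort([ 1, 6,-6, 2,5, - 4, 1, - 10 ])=[ - 10, - 6, - 4, 1  ,  1,2,5, 6]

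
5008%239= 228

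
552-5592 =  - 5040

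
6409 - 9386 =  - 2977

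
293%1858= 293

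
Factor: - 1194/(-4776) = 1/4  =  2^( - 2)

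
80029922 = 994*80513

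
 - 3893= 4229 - 8122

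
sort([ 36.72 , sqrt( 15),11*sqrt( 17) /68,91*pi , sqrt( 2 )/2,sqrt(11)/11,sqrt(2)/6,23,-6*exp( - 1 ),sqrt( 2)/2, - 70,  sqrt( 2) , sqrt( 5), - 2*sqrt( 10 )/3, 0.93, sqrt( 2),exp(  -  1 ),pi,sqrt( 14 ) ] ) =[  -  70, - 6*exp (-1),- 2*sqrt( 10 ) /3,sqrt( 2) /6,sqrt(11) /11,exp( - 1),11*sqrt( 17) /68,sqrt(2) /2,  sqrt( 2 )/2,0.93,sqrt (2),sqrt( 2),sqrt(5 ), pi,sqrt( 14 ), sqrt(15 ) , 23, 36.72 , 91*pi]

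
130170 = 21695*6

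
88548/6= 14758 = 14758.00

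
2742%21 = 12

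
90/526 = 45/263 = 0.17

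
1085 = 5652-4567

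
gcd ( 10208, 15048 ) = 88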